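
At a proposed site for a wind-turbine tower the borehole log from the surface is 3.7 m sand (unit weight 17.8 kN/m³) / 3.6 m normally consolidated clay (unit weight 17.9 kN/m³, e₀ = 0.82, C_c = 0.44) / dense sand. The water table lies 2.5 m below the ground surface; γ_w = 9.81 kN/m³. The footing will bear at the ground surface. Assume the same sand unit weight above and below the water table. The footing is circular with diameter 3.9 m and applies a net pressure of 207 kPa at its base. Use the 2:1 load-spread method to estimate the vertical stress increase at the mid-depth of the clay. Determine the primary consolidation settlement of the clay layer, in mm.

S_c ≈ 158 mm

Mid-depth of clay below the ground surface: z = 3.7 + 3.6/2 = 5.5 m.
Total vertical stress at mid-clay: σ_v = 17.8×3.7 + 17.9×1.8 = 98.08 kPa.
Pore pressure: u = 9.81×(5.5 − 2.5) = 29.43 kPa.
Initial effective stress: σ'_0 = σ_v − u = 98.08 − 29.43 = 68.65 kPa.
Stress increase at mid-clay by the 2:1 spreading method:
Δσ ≈ qD²/(D+z)² = 207×3.9²/(3.9+5.5)² = 35.632 kPa
Final effective stress: σ'_f = σ'_0 + Δσ = 68.65 + 35.632 = 104.28 kPa.
Normally consolidated clay, so the full stress increment lies on the virgin compression line:
S_c = C_c·H/(1+e₀)·log₁₀(σ'_f/σ'_0) = 0.44×3.6/(1+0.82)×log₁₀(104.28/68.65)
    = 0.87033 × 0.18156 = 0.158 m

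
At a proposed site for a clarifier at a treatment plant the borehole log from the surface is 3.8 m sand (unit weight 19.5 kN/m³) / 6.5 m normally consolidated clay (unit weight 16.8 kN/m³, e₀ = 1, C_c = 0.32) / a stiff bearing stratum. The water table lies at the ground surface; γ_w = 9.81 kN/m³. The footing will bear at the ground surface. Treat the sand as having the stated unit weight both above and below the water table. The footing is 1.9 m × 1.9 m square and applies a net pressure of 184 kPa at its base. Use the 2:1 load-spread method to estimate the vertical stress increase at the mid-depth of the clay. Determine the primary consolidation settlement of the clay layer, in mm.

Mid-depth of clay below the ground surface: z = 3.8 + 6.5/2 = 7.05 m.
Total vertical stress at mid-clay: σ_v = 19.5×3.8 + 16.8×3.25 = 128.7 kPa.
Pore pressure: u = 9.81×(7.05 − 0) = 69.16 kPa.
Initial effective stress: σ'_0 = σ_v − u = 128.7 − 69.16 = 59.54 kPa.
Stress increase at mid-clay by the 2:1 spreading method:
Δσ = qBL/((B+z)(L+z)) = 184×1.9×1.9/((1.9+7.05)(1.9+7.05)) = 8.2924 kPa
Final effective stress: σ'_f = σ'_0 + Δσ = 59.54 + 8.2924 = 67.832 kPa.
Normally consolidated clay, so the full stress increment lies on the virgin compression line:
S_c = C_c·H/(1+e₀)·log₁₀(σ'_f/σ'_0) = 0.32×6.5/(1+1)×log₁₀(67.832/59.54)
    = 1.04 × 0.056626 = 0.05889 m

S_c ≈ 58.9 mm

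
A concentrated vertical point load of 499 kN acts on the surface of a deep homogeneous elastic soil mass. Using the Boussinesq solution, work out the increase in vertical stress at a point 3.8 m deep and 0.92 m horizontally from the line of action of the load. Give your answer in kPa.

Boussinesq vertical stress below a point load on an elastic half-space:
Δσ_z = 3P/(2πz²) · [1 + (r/z)²]^(−5/2)
r/z = 0.92/3.8 = 0.24211; [1+(r/z)²]^(−5/2) = 0.86727.
Δσ_z = 3×499/(2π×3.8²) × 0.86727 = 16.5 × 0.86727 = 14.31 kPa

Δσ_z ≈ 14.3 kPa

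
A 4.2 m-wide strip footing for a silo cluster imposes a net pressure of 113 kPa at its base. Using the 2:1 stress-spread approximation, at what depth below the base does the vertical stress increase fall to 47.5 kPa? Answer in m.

z ≈ 5.79 m

2:1 spreading — at depth z the loaded area has grown by z in each plan dimension:
qB/(B+z) = Δσ_z ⇒ z = qB/Δσ_z − B = 113×4.2/47.5 − 4.2 = 5.792 m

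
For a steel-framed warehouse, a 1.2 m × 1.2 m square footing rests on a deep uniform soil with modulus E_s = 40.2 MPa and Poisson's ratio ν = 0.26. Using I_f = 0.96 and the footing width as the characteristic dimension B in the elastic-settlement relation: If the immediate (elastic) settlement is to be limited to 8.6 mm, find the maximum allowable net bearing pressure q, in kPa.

E_s = 40.2 MPa = 40200 kPa.
S_e = q·B·(1−ν²)/E_s · I_f  ⇒  q = S_e·E_s / (B·(1−ν²)·I_f).
q = 0.0086 × 40200 / (1.2 × 0.9324 × 0.96) = 321.9 kPa

q ≈ 322 kPa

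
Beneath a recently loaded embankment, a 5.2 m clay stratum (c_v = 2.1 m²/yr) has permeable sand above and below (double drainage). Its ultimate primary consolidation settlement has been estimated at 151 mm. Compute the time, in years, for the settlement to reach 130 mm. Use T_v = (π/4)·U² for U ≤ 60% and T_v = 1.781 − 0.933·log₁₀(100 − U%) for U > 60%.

Drainage path length: H_d = H/2 = 2.6 m (double drainage).
U = S(t)/S_ult = 130/151 = 0.8609.
U > 60%: T_v = 1.781 − 0.933·log₁₀(100 − 86.093) = 0.71435.
t = T_v·H_d²/c_v = 0.71435×2.6²/2.1 = 2.3 years.

t ≈ 2.3 years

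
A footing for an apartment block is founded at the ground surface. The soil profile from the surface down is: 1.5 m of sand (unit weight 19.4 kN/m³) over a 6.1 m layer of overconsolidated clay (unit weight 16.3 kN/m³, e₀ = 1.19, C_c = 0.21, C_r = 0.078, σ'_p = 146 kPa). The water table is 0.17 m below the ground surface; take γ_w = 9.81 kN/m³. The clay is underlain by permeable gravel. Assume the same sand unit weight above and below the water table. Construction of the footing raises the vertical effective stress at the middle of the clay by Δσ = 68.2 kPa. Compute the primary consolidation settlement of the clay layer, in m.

Mid-depth of clay below the ground surface: z = 1.5 + 6.1/2 = 4.55 m.
Total vertical stress at mid-clay: σ_v = 19.4×1.5 + 16.3×3.05 = 78.815 kPa.
Pore pressure: u = 9.81×(4.55 − 0.17) = 42.968 kPa.
Initial effective stress: σ'_0 = σ_v − u = 78.815 − 42.968 = 35.847 kPa.
Final effective stress: σ'_f = 35.847 + 68.2 = 104.05 kPa.
σ'_f = 104.05 ≤ σ'_p = 146 kPa, so the clay remains overconsolidated and only the recompression index applies:
S_c = C_r·H/(1+e₀)·log₁₀(σ'_f/σ'_0) = 0.078×6.1/2.19×log₁₀(104.05/35.847)
    = 0.21726 × 0.46279 = 0.1005 m

S_c ≈ 0.101 m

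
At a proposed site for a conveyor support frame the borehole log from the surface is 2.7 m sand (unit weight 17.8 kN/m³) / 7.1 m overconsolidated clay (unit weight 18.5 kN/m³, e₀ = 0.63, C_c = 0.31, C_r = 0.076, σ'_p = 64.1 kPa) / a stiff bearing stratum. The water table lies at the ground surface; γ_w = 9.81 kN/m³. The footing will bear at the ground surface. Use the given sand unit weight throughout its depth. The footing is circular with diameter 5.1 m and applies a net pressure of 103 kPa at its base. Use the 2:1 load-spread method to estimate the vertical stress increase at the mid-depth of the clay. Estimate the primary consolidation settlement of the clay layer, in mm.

S_c ≈ 107 mm

Mid-depth of clay below the ground surface: z = 2.7 + 7.1/2 = 6.25 m.
Total vertical stress at mid-clay: σ_v = 17.8×2.7 + 18.5×3.55 = 113.73 kPa.
Pore pressure: u = 9.81×(6.25 − 0) = 61.312 kPa.
Initial effective stress: σ'_0 = σ_v − u = 113.73 − 61.312 = 52.418 kPa.
Stress increase at mid-clay by the 2:1 spreading method:
Δσ ≈ qD²/(D+z)² = 103×5.1²/(5.1+6.25)² = 20.796 kPa
Final effective stress: σ'_f = 52.418 + 20.796 = 73.214 kPa.
σ'_f = 73.214 > σ'_p = 64.1 kPa, so the stress path crosses the preconsolidation pressure — recompression up to σ'_p, then virgin compression beyond:
S_c = H/(1+e₀)·[C_r·log₁₀(σ'_p/σ'_0) + C_c·log₁₀(σ'_f/σ'_p)]
    = 7.1/1.63 × [0.076×log₁₀(64.1/52.418) + 0.31×log₁₀(73.214/64.1)]
    = 4.3558 × [0.0066407 + 0.017898] = 0.1069 m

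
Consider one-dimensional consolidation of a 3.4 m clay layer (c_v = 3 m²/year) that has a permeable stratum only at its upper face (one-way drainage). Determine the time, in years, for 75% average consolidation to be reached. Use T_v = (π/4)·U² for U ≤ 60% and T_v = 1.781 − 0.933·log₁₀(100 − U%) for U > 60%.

Drainage path length: H_d = H = 3.4 m (single drainage).
U > 60%: T_v = 1.781 − 0.933·log₁₀(100 − 75) = 0.47672.
t = T_v·H_d²/c_v = 0.47672×3.4²/3 = 1.837 years.

t ≈ 1.84 years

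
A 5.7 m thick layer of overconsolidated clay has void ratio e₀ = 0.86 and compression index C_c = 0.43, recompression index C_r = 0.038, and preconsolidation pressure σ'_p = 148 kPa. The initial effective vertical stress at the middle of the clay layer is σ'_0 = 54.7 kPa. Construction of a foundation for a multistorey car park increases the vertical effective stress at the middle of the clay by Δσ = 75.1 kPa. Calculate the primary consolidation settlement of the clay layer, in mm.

Final effective stress: σ'_f = 54.7 + 75.1 = 129.8 kPa.
σ'_f = 129.8 ≤ σ'_p = 148 kPa, so the clay remains overconsolidated and only the recompression index applies:
S_c = C_r·H/(1+e₀)·log₁₀(σ'_f/σ'_0) = 0.038×5.7/1.86×log₁₀(129.8/54.7)
    = 0.11645 × 0.37529 = 0.0437 m

S_c ≈ 43.7 mm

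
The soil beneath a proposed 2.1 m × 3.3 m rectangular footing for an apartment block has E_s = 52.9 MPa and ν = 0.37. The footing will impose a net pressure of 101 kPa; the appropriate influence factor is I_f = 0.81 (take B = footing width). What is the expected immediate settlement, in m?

S_e ≈ 0.0028 m

Immediate (elastic) settlement: S_e = q·B·(1−ν²)/E_s · I_f.
E_s = 52.9 MPa = 52900 kPa.
S_e = 101 × 2.1 × (1 − 0.37²) / 52900 × 0.81
    = 101 × 2.1 × 0.8631 / 52900 × 0.81
    = 0.002803 m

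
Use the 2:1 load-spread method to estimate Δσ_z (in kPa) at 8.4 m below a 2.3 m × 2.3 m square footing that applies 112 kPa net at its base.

Δσ_z ≈ 5.17 kPa

By the 2:1 method the load spreads at 1 horizontal : 2 vertical, so at depth z the loaded area has grown by z in each plan dimension:
Δσ = qBL/((B+z)(L+z)) = 112×2.3×2.3/((2.3+8.4)(2.3+8.4)) = 5.1749 kPa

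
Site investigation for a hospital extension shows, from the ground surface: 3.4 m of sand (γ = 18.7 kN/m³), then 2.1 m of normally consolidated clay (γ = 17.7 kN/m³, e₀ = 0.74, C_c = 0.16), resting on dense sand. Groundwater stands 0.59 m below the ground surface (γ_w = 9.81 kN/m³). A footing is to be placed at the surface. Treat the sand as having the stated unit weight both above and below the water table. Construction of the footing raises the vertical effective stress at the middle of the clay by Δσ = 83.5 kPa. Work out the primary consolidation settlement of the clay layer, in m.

Mid-depth of clay below the ground surface: z = 3.4 + 2.1/2 = 4.45 m.
Total vertical stress at mid-clay: σ_v = 18.7×3.4 + 17.7×1.05 = 82.165 kPa.
Pore pressure: u = 9.81×(4.45 − 0.59) = 37.867 kPa.
Initial effective stress: σ'_0 = σ_v − u = 82.165 − 37.867 = 44.298 kPa.
Final effective stress: σ'_f = σ'_0 + Δσ = 44.298 + 83.5 = 127.8 kPa.
Normally consolidated clay, so the full stress increment lies on the virgin compression line:
S_c = C_c·H/(1+e₀)·log₁₀(σ'_f/σ'_0) = 0.16×2.1/(1+0.74)×log₁₀(127.8/44.298)
    = 0.1931 × 0.46015 = 0.08885 m

S_c ≈ 0.0889 m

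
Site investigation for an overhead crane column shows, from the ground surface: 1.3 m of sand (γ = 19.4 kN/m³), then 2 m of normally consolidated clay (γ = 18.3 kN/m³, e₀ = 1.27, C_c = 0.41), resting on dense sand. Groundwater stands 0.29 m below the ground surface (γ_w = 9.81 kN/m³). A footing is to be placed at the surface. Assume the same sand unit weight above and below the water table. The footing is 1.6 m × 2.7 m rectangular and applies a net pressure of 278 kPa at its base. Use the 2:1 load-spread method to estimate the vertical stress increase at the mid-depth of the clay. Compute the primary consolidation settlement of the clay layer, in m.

Mid-depth of clay below the ground surface: z = 1.3 + 2/2 = 2.3 m.
Total vertical stress at mid-clay: σ_v = 19.4×1.3 + 18.3×1 = 43.52 kPa.
Pore pressure: u = 9.81×(2.3 − 0.29) = 19.718 kPa.
Initial effective stress: σ'_0 = σ_v − u = 43.52 − 19.718 = 23.802 kPa.
Stress increase at mid-clay by the 2:1 spreading method:
Δσ = qBL/((B+z)(L+z)) = 278×1.6×2.7/((1.6+2.3)(2.7+2.3)) = 61.588 kPa
Final effective stress: σ'_f = σ'_0 + Δσ = 23.802 + 61.588 = 85.39 kPa.
Normally consolidated clay, so the full stress increment lies on the virgin compression line:
S_c = C_c·H/(1+e₀)·log₁₀(σ'_f/σ'_0) = 0.41×2/(1+1.27)×log₁₀(85.39/23.802)
    = 0.36123 × 0.55479 = 0.2004 m

S_c ≈ 0.2 m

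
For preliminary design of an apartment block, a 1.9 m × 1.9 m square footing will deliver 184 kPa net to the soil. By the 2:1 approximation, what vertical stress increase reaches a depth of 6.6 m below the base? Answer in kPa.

By the 2:1 method the load spreads at 1 horizontal : 2 vertical, so at depth z the loaded area has grown by z in each plan dimension:
Δσ = qBL/((B+z)(L+z)) = 184×1.9×1.9/((1.9+6.6)(1.9+6.6)) = 9.1936 kPa

Δσ_z ≈ 9.19 kPa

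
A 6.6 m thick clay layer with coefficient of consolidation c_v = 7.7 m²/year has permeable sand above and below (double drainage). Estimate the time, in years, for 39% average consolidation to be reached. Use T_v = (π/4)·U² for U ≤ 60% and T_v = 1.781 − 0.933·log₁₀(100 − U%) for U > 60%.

Drainage path length: H_d = H/2 = 3.3 m (double drainage).
U ≤ 60%: T_v = (π/4)·U² = (π/4)×0.39² = 0.11946.
t = T_v·H_d²/c_v = 0.11946×3.3²/7.7 = 0.169 years.

t ≈ 0.169 years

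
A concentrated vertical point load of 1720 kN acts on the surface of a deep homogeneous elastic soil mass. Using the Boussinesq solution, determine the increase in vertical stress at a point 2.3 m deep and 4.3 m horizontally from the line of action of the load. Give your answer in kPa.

Δσ_z ≈ 3.62 kPa

Boussinesq vertical stress below a point load on an elastic half-space:
Δσ_z = 3P/(2πz²) · [1 + (r/z)²]^(−5/2)
r/z = 4.3/2.3 = 1.8696; [1+(r/z)²]^(−5/2) = 0.02334.
Δσ_z = 3×1720/(2π×2.3²) × 0.02334 = 155.24 × 0.02334 = 3.623 kPa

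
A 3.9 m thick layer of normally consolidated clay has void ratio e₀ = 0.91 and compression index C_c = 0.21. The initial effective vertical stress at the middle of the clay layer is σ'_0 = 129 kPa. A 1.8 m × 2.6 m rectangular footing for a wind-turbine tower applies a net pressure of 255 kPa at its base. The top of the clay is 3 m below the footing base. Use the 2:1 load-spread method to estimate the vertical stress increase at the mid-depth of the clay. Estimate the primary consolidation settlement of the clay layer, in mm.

S_c ≈ 31.1 mm

Mid-depth of clay below the footing base: z = 3 + 3.9/2 = 4.95 m.
Stress increase at mid-clay by the 2:1 spreading method:
Δσ = qBL/((B+z)(L+z)) = 255×1.8×2.6/((1.8+4.95)(2.6+4.95)) = 23.417 kPa
Final effective stress: σ'_f = σ'_0 + Δσ = 129 + 23.417 = 152.42 kPa.
Normally consolidated clay, so the full stress increment lies on the virgin compression line:
S_c = C_c·H/(1+e₀)·log₁₀(σ'_f/σ'_0) = 0.21×3.9/(1+0.91)×log₁₀(152.42/129)
    = 0.4288 × 0.072452 = 0.03107 m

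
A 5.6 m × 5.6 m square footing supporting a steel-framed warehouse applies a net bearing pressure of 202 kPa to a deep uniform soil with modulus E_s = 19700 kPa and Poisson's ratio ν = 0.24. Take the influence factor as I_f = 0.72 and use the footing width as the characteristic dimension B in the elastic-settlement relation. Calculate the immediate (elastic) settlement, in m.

S_e ≈ 0.039 m

Immediate (elastic) settlement: S_e = q·B·(1−ν²)/E_s · I_f.
S_e = 202 × 5.6 × (1 − 0.24²) / 19700 × 0.72
    = 202 × 5.6 × 0.9424 / 19700 × 0.72
    = 0.03896 m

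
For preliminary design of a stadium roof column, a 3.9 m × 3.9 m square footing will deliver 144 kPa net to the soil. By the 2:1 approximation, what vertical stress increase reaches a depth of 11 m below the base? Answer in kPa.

Δσ_z ≈ 9.87 kPa

By the 2:1 method the load spreads at 1 horizontal : 2 vertical, so at depth z the loaded area has grown by z in each plan dimension:
Δσ = qBL/((B+z)(L+z)) = 144×3.9×3.9/((3.9+11)(3.9+11)) = 9.8655 kPa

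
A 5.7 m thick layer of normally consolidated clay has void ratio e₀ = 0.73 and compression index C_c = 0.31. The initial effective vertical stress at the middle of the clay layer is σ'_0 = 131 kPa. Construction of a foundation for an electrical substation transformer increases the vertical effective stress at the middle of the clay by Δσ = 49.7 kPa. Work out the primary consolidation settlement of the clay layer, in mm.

Final effective stress: σ'_f = σ'_0 + Δσ = 131 + 49.7 = 180.7 kPa.
Normally consolidated clay, so the full stress increment lies on the virgin compression line:
S_c = C_c·H/(1+e₀)·log₁₀(σ'_f/σ'_0) = 0.31×5.7/(1+0.73)×log₁₀(180.7/131)
    = 1.0214 × 0.13969 = 0.1427 m

S_c ≈ 143 mm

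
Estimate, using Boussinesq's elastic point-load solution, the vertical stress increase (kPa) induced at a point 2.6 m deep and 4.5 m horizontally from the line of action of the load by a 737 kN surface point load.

Δσ_z ≈ 1.63 kPa

Boussinesq vertical stress below a point load on an elastic half-space:
Δσ_z = 3P/(2πz²) · [1 + (r/z)²]^(−5/2)
r/z = 4.5/2.6 = 1.7308; [1+(r/z)²]^(−5/2) = 0.031337.
Δσ_z = 3×737/(2π×2.6²) × 0.031337 = 52.055 × 0.031337 = 1.631 kPa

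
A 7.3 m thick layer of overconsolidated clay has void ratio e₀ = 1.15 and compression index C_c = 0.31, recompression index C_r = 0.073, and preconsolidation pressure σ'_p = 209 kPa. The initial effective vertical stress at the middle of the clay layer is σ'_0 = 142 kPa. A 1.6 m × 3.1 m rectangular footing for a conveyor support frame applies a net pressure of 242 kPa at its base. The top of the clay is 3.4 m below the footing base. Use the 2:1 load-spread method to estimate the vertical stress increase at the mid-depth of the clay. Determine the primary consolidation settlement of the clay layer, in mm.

S_c ≈ 9.89 mm

Mid-depth of clay below the footing base: z = 3.4 + 7.3/2 = 7.05 m.
Stress increase at mid-clay by the 2:1 spreading method:
Δσ = qBL/((B+z)(L+z)) = 242×1.6×3.1/((1.6+7.05)(3.1+7.05)) = 13.671 kPa
Final effective stress: σ'_f = 142 + 13.671 = 155.67 kPa.
σ'_f = 155.67 ≤ σ'_p = 209 kPa, so the clay remains overconsolidated and only the recompression index applies:
S_c = C_r·H/(1+e₀)·log₁₀(σ'_f/σ'_0) = 0.073×7.3/2.15×log₁₀(155.67/142)
    = 0.24786 × 0.039917 = 0.009894 m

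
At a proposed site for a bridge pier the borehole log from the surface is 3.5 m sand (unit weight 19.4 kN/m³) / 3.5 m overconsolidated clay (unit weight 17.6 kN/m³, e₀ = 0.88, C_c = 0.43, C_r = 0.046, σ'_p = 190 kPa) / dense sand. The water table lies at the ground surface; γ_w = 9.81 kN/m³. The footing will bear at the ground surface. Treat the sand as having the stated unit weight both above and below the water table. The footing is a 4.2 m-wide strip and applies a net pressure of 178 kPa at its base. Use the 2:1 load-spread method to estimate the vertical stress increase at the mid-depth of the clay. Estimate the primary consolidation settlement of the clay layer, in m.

Mid-depth of clay below the ground surface: z = 3.5 + 3.5/2 = 5.25 m.
Total vertical stress at mid-clay: σ_v = 19.4×3.5 + 17.6×1.75 = 98.7 kPa.
Pore pressure: u = 9.81×(5.25 − 0) = 51.503 kPa.
Initial effective stress: σ'_0 = σ_v − u = 98.7 − 51.503 = 47.197 kPa.
Stress increase at mid-clay by the 2:1 spreading method:
Δσ = qB/(B+z) = 178×4.2/(4.2+5.25) = 79.111 kPa
Final effective stress: σ'_f = 47.197 + 79.111 = 126.31 kPa.
σ'_f = 126.31 ≤ σ'_p = 190 kPa, so the clay remains overconsolidated and only the recompression index applies:
S_c = C_r·H/(1+e₀)·log₁₀(σ'_f/σ'_0) = 0.046×3.5/1.88×log₁₀(126.31/47.197)
    = 0.085638 × 0.42752 = 0.03661 m

S_c ≈ 0.0366 m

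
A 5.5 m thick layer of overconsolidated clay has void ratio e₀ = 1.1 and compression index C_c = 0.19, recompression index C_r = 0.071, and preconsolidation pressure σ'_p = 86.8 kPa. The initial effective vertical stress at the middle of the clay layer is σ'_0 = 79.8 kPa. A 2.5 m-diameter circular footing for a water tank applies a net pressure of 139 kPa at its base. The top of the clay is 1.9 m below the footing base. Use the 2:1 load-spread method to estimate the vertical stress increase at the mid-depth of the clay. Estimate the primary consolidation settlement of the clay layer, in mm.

Mid-depth of clay below the footing base: z = 1.9 + 5.5/2 = 4.65 m.
Stress increase at mid-clay by the 2:1 spreading method:
Δσ ≈ qD²/(D+z)² = 139×2.5²/(2.5+4.65)² = 16.993 kPa
Final effective stress: σ'_f = 79.8 + 16.993 = 96.793 kPa.
σ'_f = 96.793 > σ'_p = 86.8 kPa, so the stress path crosses the preconsolidation pressure — recompression up to σ'_p, then virgin compression beyond:
S_c = H/(1+e₀)·[C_r·log₁₀(σ'_p/σ'_0) + C_c·log₁₀(σ'_f/σ'_p)]
    = 5.5/2.1 × [0.071×log₁₀(86.8/79.8) + 0.19×log₁₀(96.793/86.8)]
    = 2.619 × [0.0025927 + 0.0089916] = 0.03034 m

S_c ≈ 30.3 mm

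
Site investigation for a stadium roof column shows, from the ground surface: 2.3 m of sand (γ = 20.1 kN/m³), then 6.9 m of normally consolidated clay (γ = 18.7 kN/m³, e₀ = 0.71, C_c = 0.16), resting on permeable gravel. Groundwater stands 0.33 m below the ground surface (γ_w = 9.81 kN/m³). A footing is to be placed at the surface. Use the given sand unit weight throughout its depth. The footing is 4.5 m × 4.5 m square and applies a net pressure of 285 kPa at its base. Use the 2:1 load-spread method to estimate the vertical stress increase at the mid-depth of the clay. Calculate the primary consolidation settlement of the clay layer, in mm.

S_c ≈ 188 mm

Mid-depth of clay below the ground surface: z = 2.3 + 6.9/2 = 5.75 m.
Total vertical stress at mid-clay: σ_v = 20.1×2.3 + 18.7×3.45 = 110.75 kPa.
Pore pressure: u = 9.81×(5.75 − 0.33) = 53.17 kPa.
Initial effective stress: σ'_0 = σ_v − u = 110.75 − 53.17 = 57.58 kPa.
Stress increase at mid-clay by the 2:1 spreading method:
Δσ = qBL/((B+z)(L+z)) = 285×4.5×4.5/((4.5+5.75)(4.5+5.75)) = 54.932 kPa
Final effective stress: σ'_f = σ'_0 + Δσ = 57.58 + 54.932 = 112.51 kPa.
Normally consolidated clay, so the full stress increment lies on the virgin compression line:
S_c = C_c·H/(1+e₀)·log₁₀(σ'_f/σ'_0) = 0.16×6.9/(1+0.71)×log₁₀(112.51/57.58)
    = 0.64561 × 0.29092 = 0.1878 m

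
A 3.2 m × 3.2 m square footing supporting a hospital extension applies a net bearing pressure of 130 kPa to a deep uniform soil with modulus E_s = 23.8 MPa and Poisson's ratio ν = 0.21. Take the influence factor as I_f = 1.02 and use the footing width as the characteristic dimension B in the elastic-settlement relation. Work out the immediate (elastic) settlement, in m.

Immediate (elastic) settlement: S_e = q·B·(1−ν²)/E_s · I_f.
E_s = 23.8 MPa = 23800 kPa.
S_e = 130 × 3.2 × (1 − 0.21²) / 23800 × 1.02
    = 130 × 3.2 × 0.9559 / 23800 × 1.02
    = 0.01704 m

S_e ≈ 0.017 m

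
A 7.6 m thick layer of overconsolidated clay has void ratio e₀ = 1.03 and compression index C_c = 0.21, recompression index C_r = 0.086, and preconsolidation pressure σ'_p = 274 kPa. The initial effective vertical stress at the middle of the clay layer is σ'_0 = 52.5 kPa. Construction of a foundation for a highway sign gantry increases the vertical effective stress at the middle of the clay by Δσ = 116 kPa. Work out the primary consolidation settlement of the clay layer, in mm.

Final effective stress: σ'_f = 52.5 + 116 = 168.5 kPa.
σ'_f = 168.5 ≤ σ'_p = 274 kPa, so the clay remains overconsolidated and only the recompression index applies:
S_c = C_r·H/(1+e₀)·log₁₀(σ'_f/σ'_0) = 0.086×7.6/2.03×log₁₀(168.5/52.5)
    = 0.32197 × 0.50644 = 0.1631 m

S_c ≈ 163 mm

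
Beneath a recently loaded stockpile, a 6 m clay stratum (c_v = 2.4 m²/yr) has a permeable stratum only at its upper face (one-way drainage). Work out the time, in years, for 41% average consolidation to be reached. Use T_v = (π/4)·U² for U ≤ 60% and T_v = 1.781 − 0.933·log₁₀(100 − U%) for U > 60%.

t ≈ 1.98 years

Drainage path length: H_d = H = 6 m (single drainage).
U ≤ 60%: T_v = (π/4)·U² = (π/4)×0.41² = 0.13203.
t = T_v·H_d²/c_v = 0.13203×6²/2.4 = 1.98 years.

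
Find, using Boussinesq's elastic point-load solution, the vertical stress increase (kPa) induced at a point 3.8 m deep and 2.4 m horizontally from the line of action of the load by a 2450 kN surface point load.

Boussinesq vertical stress below a point load on an elastic half-space:
Δσ_z = 3P/(2πz²) · [1 + (r/z)²]^(−5/2)
r/z = 2.4/3.8 = 0.63158; [1+(r/z)²]^(−5/2) = 0.43206.
Δσ_z = 3×2450/(2π×3.8²) × 0.43206 = 81.01 × 0.43206 = 35 kPa

Δσ_z ≈ 35 kPa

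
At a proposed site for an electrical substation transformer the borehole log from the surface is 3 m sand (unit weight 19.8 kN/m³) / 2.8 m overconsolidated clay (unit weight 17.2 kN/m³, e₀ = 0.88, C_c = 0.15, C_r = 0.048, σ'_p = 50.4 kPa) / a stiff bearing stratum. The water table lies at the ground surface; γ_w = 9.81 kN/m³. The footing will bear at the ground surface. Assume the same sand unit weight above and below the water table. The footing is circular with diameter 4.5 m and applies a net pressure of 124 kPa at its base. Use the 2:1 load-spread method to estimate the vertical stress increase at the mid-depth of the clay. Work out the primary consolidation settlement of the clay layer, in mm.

Mid-depth of clay below the ground surface: z = 3 + 2.8/2 = 4.4 m.
Total vertical stress at mid-clay: σ_v = 19.8×3 + 17.2×1.4 = 83.48 kPa.
Pore pressure: u = 9.81×(4.4 − 0) = 43.164 kPa.
Initial effective stress: σ'_0 = σ_v − u = 83.48 − 43.164 = 40.316 kPa.
Stress increase at mid-clay by the 2:1 spreading method:
Δσ ≈ qD²/(D+z)² = 124×4.5²/(4.5+4.4)² = 31.701 kPa
Final effective stress: σ'_f = 40.316 + 31.701 = 72.017 kPa.
σ'_f = 72.017 > σ'_p = 50.4 kPa, so the stress path crosses the preconsolidation pressure — recompression up to σ'_p, then virgin compression beyond:
S_c = H/(1+e₀)·[C_r·log₁₀(σ'_p/σ'_0) + C_c·log₁₀(σ'_f/σ'_p)]
    = 2.8/1.88 × [0.048×log₁₀(50.4/40.316) + 0.15×log₁₀(72.017/50.4)]
    = 1.4894 × [0.0046537 + 0.023251] = 0.04156 m

S_c ≈ 41.6 mm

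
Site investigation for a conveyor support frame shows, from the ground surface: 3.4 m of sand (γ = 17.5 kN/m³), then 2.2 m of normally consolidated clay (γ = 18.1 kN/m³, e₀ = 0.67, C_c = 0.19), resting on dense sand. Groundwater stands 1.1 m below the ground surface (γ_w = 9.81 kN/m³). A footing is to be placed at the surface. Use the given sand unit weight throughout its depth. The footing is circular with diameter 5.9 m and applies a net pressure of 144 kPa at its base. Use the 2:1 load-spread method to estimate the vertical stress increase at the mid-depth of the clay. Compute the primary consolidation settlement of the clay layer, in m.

S_c ≈ 0.0757 m

Mid-depth of clay below the ground surface: z = 3.4 + 2.2/2 = 4.5 m.
Total vertical stress at mid-clay: σ_v = 17.5×3.4 + 18.1×1.1 = 79.41 kPa.
Pore pressure: u = 9.81×(4.5 − 1.1) = 33.354 kPa.
Initial effective stress: σ'_0 = σ_v − u = 79.41 − 33.354 = 46.056 kPa.
Stress increase at mid-clay by the 2:1 spreading method:
Δσ ≈ qD²/(D+z)² = 144×5.9²/(5.9+4.5)² = 46.345 kPa
Final effective stress: σ'_f = σ'_0 + Δσ = 46.056 + 46.345 = 92.401 kPa.
Normally consolidated clay, so the full stress increment lies on the virgin compression line:
S_c = C_c·H/(1+e₀)·log₁₀(σ'_f/σ'_0) = 0.19×2.2/(1+0.67)×log₁₀(92.401/46.056)
    = 0.2503 × 0.30239 = 0.07569 m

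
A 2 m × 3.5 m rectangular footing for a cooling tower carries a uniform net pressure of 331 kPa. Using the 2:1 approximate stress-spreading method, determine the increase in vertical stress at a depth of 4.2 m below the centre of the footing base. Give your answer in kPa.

By the 2:1 method the load spreads at 1 horizontal : 2 vertical, so at depth z the loaded area has grown by z in each plan dimension:
Δσ = qBL/((B+z)(L+z)) = 331×2×3.5/((2+4.2)(3.5+4.2)) = 48.534 kPa

Δσ_z ≈ 48.5 kPa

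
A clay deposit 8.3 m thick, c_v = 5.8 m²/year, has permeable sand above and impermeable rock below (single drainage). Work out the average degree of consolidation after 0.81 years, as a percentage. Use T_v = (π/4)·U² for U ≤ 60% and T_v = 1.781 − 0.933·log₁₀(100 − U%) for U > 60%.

U ≈ 29.5 %

Drainage path length: H_d = H = 8.3 m (single drainage).
T_v = c_v·t/H_d² = 5.8×0.81/8.3² = 0.068196.
T_v = 0.068196 corresponds to the U ≤ 60% branch:
U = √(4T_v/π) = 0.2947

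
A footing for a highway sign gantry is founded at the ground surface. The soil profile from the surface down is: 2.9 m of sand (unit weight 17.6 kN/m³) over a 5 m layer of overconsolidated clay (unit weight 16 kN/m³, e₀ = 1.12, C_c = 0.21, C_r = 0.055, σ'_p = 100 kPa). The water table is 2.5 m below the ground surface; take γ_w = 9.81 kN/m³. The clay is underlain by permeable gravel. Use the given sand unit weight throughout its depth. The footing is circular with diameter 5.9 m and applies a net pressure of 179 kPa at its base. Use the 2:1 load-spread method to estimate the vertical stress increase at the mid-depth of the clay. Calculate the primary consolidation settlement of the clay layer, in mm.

S_c ≈ 49.6 mm

Mid-depth of clay below the ground surface: z = 2.9 + 5/2 = 5.4 m.
Total vertical stress at mid-clay: σ_v = 17.6×2.9 + 16×2.5 = 91.04 kPa.
Pore pressure: u = 9.81×(5.4 − 2.5) = 28.449 kPa.
Initial effective stress: σ'_0 = σ_v − u = 91.04 − 28.449 = 62.591 kPa.
Stress increase at mid-clay by the 2:1 spreading method:
Δσ ≈ qD²/(D+z)² = 179×5.9²/(5.9+5.4)² = 48.798 kPa
Final effective stress: σ'_f = 62.591 + 48.798 = 111.39 kPa.
σ'_f = 111.39 > σ'_p = 100 kPa, so the stress path crosses the preconsolidation pressure — recompression up to σ'_p, then virgin compression beyond:
S_c = H/(1+e₀)·[C_r·log₁₀(σ'_p/σ'_0) + C_c·log₁₀(σ'_f/σ'_p)]
    = 5/2.12 × [0.055×log₁₀(100/62.591) + 0.21×log₁₀(111.39/100)]
    = 2.3585 × [0.011192 + 0.0098377] = 0.0496 m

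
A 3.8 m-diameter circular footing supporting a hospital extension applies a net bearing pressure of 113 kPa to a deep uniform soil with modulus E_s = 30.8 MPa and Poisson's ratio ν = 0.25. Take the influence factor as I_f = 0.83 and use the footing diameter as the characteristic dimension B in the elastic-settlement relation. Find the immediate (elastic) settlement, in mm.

S_e ≈ 10.8 mm

Immediate (elastic) settlement: S_e = q·B·(1−ν²)/E_s · I_f.
E_s = 30.8 MPa = 30800 kPa.
S_e = 113 × 3.8 × (1 − 0.25²) / 30800 × 0.83
    = 113 × 3.8 × 0.9375 / 30800 × 0.83
    = 0.01085 m = 10.85 mm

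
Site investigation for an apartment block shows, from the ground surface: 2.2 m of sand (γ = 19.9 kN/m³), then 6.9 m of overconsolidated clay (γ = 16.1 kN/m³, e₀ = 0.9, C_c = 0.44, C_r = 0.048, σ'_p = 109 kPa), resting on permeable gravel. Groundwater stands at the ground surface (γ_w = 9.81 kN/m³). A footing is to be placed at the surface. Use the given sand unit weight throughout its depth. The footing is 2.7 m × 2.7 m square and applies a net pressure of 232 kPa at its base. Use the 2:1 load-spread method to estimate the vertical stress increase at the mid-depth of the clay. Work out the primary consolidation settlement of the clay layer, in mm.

S_c ≈ 33.3 mm

Mid-depth of clay below the ground surface: z = 2.2 + 6.9/2 = 5.65 m.
Total vertical stress at mid-clay: σ_v = 19.9×2.2 + 16.1×3.45 = 99.325 kPa.
Pore pressure: u = 9.81×(5.65 − 0) = 55.427 kPa.
Initial effective stress: σ'_0 = σ_v − u = 99.325 − 55.427 = 43.898 kPa.
Stress increase at mid-clay by the 2:1 spreading method:
Δσ = qBL/((B+z)(L+z)) = 232×2.7×2.7/((2.7+5.65)(2.7+5.65)) = 24.257 kPa
Final effective stress: σ'_f = 43.898 + 24.257 = 68.155 kPa.
σ'_f = 68.155 ≤ σ'_p = 109 kPa, so the clay remains overconsolidated and only the recompression index applies:
S_c = C_r·H/(1+e₀)·log₁₀(σ'_f/σ'_0) = 0.048×6.9/1.9×log₁₀(68.155/43.898)
    = 0.17432 × 0.19105 = 0.0333 m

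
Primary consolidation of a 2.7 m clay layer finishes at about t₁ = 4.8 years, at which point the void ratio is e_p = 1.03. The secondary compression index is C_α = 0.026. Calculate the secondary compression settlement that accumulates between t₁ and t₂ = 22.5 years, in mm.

Secondary compression: S_s = C_α·H/(1+e_p)·log₁₀(t₂/t₁)
S_s = 0.026×2.7/(1+1.03)×log₁₀(22.5/4.8)
    = 0.03458 × 0.6709 = 0.0232 m

S_s ≈ 23.2 mm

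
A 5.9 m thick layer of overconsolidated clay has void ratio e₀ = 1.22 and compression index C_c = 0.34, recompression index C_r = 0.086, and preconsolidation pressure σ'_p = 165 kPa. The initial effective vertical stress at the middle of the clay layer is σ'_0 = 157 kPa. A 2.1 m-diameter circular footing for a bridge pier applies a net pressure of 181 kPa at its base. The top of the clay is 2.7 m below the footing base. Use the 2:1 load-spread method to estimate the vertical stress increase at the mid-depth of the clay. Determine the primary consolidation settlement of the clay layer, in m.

Mid-depth of clay below the footing base: z = 2.7 + 5.9/2 = 5.65 m.
Stress increase at mid-clay by the 2:1 spreading method:
Δσ ≈ qD²/(D+z)² = 181×2.1²/(2.1+5.65)² = 13.29 kPa
Final effective stress: σ'_f = 157 + 13.29 = 170.29 kPa.
σ'_f = 170.29 > σ'_p = 165 kPa, so the stress path crosses the preconsolidation pressure — recompression up to σ'_p, then virgin compression beyond:
S_c = H/(1+e₀)·[C_r·log₁₀(σ'_p/σ'_0) + C_c·log₁₀(σ'_f/σ'_p)]
    = 5.9/2.22 × [0.086×log₁₀(165/157) + 0.34×log₁₀(170.29/165)]
    = 2.6577 × [0.0018562 + 0.0046598] = 0.01732 m

S_c ≈ 0.0173 m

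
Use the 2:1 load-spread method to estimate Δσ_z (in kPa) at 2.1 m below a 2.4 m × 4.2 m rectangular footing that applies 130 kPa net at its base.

By the 2:1 method the load spreads at 1 horizontal : 2 vertical, so at depth z the loaded area has grown by z in each plan dimension:
Δσ = qBL/((B+z)(L+z)) = 130×2.4×4.2/((2.4+2.1)(4.2+2.1)) = 46.222 kPa

Δσ_z ≈ 46.2 kPa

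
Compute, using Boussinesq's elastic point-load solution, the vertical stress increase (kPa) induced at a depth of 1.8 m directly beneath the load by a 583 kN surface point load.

Boussinesq vertical stress below a point load on an elastic half-space:
Δσ_z = 3P/(2πz²) · [1 + (r/z)²]^(−5/2)
r/z = 0/1.8 = 0; [1+(r/z)²]^(−5/2) = 1.
Δσ_z = 3×583/(2π×1.8²) × 1 = 85.914 × 1 = 85.91 kPa

Δσ_z ≈ 85.9 kPa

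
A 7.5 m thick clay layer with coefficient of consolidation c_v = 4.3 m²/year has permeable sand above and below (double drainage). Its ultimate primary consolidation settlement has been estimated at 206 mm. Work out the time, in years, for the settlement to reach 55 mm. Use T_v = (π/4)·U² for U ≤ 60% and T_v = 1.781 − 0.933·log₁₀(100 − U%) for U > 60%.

Drainage path length: H_d = H/2 = 3.75 m (double drainage).
U = S(t)/S_ult = 55/206 = 0.267.
U ≤ 60%: T_v = (π/4)·U² = (π/4)×0.26699² = 0.055986.
t = T_v·H_d²/c_v = 0.055986×3.75²/4.3 = 0.1831 years.

t ≈ 0.183 years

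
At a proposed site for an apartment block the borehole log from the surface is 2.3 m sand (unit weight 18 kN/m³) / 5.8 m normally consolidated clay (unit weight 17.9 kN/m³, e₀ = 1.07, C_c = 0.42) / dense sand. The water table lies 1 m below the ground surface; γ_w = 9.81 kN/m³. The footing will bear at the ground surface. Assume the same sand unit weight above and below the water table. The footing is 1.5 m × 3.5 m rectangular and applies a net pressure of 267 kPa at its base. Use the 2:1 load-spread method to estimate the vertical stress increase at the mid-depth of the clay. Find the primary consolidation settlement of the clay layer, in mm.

Mid-depth of clay below the ground surface: z = 2.3 + 5.8/2 = 5.2 m.
Total vertical stress at mid-clay: σ_v = 18×2.3 + 17.9×2.9 = 93.31 kPa.
Pore pressure: u = 9.81×(5.2 − 1) = 41.202 kPa.
Initial effective stress: σ'_0 = σ_v − u = 93.31 − 41.202 = 52.108 kPa.
Stress increase at mid-clay by the 2:1 spreading method:
Δσ = qBL/((B+z)(L+z)) = 267×1.5×3.5/((1.5+5.2)(3.5+5.2)) = 24.048 kPa
Final effective stress: σ'_f = σ'_0 + Δσ = 52.108 + 24.048 = 76.156 kPa.
Normally consolidated clay, so the full stress increment lies on the virgin compression line:
S_c = C_c·H/(1+e₀)·log₁₀(σ'_f/σ'_0) = 0.42×5.8/(1+1.07)×log₁₀(76.156/52.108)
    = 1.1768 × 0.1648 = 0.1939 m

S_c ≈ 194 mm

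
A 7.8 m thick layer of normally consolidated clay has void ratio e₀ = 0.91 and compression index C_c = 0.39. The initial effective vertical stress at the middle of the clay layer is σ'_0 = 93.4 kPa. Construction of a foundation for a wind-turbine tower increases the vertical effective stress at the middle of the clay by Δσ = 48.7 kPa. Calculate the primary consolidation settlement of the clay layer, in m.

Final effective stress: σ'_f = σ'_0 + Δσ = 93.4 + 48.7 = 142.1 kPa.
Normally consolidated clay, so the full stress increment lies on the virgin compression line:
S_c = C_c·H/(1+e₀)·log₁₀(σ'_f/σ'_0) = 0.39×7.8/(1+0.91)×log₁₀(142.1/93.4)
    = 1.5927 × 0.18225 = 0.2903 m

S_c ≈ 0.29 m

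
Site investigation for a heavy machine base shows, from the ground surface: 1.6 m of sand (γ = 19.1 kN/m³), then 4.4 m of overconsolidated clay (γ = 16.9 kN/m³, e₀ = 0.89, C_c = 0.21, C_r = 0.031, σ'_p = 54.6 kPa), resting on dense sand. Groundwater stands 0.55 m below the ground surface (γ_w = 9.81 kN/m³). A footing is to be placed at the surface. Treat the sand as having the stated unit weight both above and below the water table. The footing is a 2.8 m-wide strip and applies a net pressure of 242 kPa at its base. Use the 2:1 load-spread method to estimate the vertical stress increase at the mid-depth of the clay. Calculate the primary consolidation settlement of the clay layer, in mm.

Mid-depth of clay below the ground surface: z = 1.6 + 4.4/2 = 3.8 m.
Total vertical stress at mid-clay: σ_v = 19.1×1.6 + 16.9×2.2 = 67.74 kPa.
Pore pressure: u = 9.81×(3.8 − 0.55) = 31.883 kPa.
Initial effective stress: σ'_0 = σ_v − u = 67.74 − 31.883 = 35.857 kPa.
Stress increase at mid-clay by the 2:1 spreading method:
Δσ = qB/(B+z) = 242×2.8/(2.8+3.8) = 102.67 kPa
Final effective stress: σ'_f = 35.857 + 102.67 = 138.53 kPa.
σ'_f = 138.53 > σ'_p = 54.6 kPa, so the stress path crosses the preconsolidation pressure — recompression up to σ'_p, then virgin compression beyond:
S_c = H/(1+e₀)·[C_r·log₁₀(σ'_p/σ'_0) + C_c·log₁₀(σ'_f/σ'_p)]
    = 4.4/1.89 × [0.031×log₁₀(54.6/35.857) + 0.21×log₁₀(138.53/54.6)]
    = 2.328 × [0.0056612 + 0.084914] = 0.2109 m

S_c ≈ 211 mm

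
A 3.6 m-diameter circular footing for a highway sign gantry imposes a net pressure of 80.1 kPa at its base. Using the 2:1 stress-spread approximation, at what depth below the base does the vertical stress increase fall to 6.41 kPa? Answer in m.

z ≈ 9.13 m

2:1 spreading — at depth z the loaded area has grown by z in each plan dimension:
qD²/(D+z)² = Δσ_z ⇒ z = D(√(q/Δσ_z) − 1) = 3.6×(√(80.1/6.41) − 1) = 9.126 m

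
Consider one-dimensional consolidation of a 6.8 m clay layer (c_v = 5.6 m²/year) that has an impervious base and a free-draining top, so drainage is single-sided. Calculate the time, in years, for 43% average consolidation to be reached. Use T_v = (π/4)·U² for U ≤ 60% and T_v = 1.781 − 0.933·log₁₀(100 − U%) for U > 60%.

Drainage path length: H_d = H = 6.8 m (single drainage).
U ≤ 60%: T_v = (π/4)·U² = (π/4)×0.43² = 0.14522.
t = T_v·H_d²/c_v = 0.14522×6.8²/5.6 = 1.199 years.

t ≈ 1.2 years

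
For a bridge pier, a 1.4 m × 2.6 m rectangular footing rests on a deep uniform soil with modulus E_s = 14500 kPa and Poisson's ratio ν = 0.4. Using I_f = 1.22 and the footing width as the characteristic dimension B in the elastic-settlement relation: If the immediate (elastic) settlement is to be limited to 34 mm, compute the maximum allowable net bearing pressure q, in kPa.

q ≈ 344 kPa

S_e = q·B·(1−ν²)/E_s · I_f  ⇒  q = S_e·E_s / (B·(1−ν²)·I_f).
q = 0.034 × 14500 / (1.4 × 0.84 × 1.22) = 343.6 kPa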